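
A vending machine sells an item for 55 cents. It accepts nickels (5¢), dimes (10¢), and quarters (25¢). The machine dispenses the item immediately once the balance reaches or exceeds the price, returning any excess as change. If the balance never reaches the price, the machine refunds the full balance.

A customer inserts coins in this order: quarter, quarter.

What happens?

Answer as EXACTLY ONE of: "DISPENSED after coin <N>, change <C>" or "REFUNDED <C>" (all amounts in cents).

Price: 55¢
Coin 1 (quarter, 25¢): balance = 25¢
Coin 2 (quarter, 25¢): balance = 50¢
All coins inserted, balance 50¢ < price 55¢ → REFUND 50¢

Answer: REFUNDED 50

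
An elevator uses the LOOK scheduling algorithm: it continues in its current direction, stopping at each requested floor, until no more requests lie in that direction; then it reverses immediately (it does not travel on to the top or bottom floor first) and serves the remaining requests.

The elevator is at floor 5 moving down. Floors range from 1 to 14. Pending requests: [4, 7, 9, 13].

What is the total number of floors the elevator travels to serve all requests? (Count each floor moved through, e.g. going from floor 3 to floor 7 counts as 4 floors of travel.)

Answer: 10

Derivation:
Start at floor 5 moving down, LOOK stop order: [4, 7, 9, 13]
  5 → 4: |4-5| = 1, total = 1
  4 → 7: |7-4| = 3, total = 4
  7 → 9: |9-7| = 2, total = 6
  9 → 13: |13-9| = 4, total = 10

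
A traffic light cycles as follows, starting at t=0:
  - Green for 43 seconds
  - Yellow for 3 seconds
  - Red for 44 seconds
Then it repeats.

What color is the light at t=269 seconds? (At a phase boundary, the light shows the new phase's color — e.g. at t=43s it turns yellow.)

Answer: red

Derivation:
Cycle length = 43 + 3 + 44 = 90s
t = 269, phase_t = 269 mod 90 = 89
89 >= 46 → RED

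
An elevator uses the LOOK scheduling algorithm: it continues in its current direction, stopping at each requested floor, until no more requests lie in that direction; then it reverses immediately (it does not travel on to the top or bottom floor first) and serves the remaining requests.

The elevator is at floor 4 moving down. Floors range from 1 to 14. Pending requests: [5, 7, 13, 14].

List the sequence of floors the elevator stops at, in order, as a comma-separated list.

Current: 4, moving DOWN
Serve below first (descending): []
Then reverse, serve above (ascending): [5, 7, 13, 14]

Answer: 5, 7, 13, 14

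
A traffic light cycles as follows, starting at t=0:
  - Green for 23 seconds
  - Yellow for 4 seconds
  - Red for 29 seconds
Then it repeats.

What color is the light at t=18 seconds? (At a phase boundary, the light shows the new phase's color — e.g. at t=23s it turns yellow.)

Answer: green

Derivation:
Cycle length = 23 + 4 + 29 = 56s
t = 18, phase_t = 18 mod 56 = 18
18 < 23 (green end) → GREEN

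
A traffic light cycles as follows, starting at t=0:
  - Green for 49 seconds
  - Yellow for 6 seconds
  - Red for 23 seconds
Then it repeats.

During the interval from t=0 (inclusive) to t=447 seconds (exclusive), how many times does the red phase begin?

Cycle = 49+6+23 = 78s
red phase starts at t = k*78 + 55 for k=0,1,2,...
Need k*78+55 < 447 → k < 5.026
k ∈ {0, ..., 5} → 6 starts

Answer: 6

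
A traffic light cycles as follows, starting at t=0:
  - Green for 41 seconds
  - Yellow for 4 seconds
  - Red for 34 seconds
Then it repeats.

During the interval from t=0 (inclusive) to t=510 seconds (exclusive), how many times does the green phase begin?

Answer: 7

Derivation:
Cycle = 41+4+34 = 79s
green phase starts at t = k*79 + 0 for k=0,1,2,...
Need k*79+0 < 510 → k < 6.456
k ∈ {0, ..., 6} → 7 starts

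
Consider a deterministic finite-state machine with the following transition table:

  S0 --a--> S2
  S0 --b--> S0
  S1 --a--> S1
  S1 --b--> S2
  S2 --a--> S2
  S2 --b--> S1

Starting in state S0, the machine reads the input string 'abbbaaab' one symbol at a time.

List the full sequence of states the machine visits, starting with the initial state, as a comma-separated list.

Start: S0
  read 'a': S0 --a--> S2
  read 'b': S2 --b--> S1
  read 'b': S1 --b--> S2
  read 'b': S2 --b--> S1
  read 'a': S1 --a--> S1
  read 'a': S1 --a--> S1
  read 'a': S1 --a--> S1
  read 'b': S1 --b--> S2

Answer: S0, S2, S1, S2, S1, S1, S1, S1, S2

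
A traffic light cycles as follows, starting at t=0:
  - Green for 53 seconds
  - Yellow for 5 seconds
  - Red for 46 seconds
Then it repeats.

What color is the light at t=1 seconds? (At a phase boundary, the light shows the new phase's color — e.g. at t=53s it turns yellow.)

Answer: green

Derivation:
Cycle length = 53 + 5 + 46 = 104s
t = 1, phase_t = 1 mod 104 = 1
1 < 53 (green end) → GREEN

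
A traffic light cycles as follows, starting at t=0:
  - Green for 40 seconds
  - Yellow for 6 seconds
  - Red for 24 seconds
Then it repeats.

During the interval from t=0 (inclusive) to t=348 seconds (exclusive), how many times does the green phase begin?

Cycle = 40+6+24 = 70s
green phase starts at t = k*70 + 0 for k=0,1,2,...
Need k*70+0 < 348 → k < 4.971
k ∈ {0, ..., 4} → 5 starts

Answer: 5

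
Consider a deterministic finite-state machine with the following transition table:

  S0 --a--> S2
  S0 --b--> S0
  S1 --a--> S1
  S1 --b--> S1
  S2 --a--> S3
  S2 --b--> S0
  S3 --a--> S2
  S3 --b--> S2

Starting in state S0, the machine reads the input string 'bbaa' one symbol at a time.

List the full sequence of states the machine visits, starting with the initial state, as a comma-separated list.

Start: S0
  read 'b': S0 --b--> S0
  read 'b': S0 --b--> S0
  read 'a': S0 --a--> S2
  read 'a': S2 --a--> S3

Answer: S0, S0, S0, S2, S3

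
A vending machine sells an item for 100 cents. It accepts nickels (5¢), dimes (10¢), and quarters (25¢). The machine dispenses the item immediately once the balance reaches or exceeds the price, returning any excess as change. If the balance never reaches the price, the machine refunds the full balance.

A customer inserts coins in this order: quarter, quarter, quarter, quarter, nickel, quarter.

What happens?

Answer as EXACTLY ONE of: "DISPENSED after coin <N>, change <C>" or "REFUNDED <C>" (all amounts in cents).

Price: 100¢
Coin 1 (quarter, 25¢): balance = 25¢
Coin 2 (quarter, 25¢): balance = 50¢
Coin 3 (quarter, 25¢): balance = 75¢
Coin 4 (quarter, 25¢): balance = 100¢
  → balance >= price → DISPENSE, change = 100 - 100 = 0¢

Answer: DISPENSED after coin 4, change 0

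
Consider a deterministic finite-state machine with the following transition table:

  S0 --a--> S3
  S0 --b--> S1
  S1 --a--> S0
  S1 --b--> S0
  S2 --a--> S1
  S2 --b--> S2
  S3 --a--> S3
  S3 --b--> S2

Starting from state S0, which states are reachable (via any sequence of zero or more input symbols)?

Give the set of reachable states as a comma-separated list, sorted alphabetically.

Answer: S0, S1, S2, S3

Derivation:
BFS from S0:
  visit S0: S0--a-->S3 (new), S0--b-->S1 (new)
  visit S3: S3--a-->S3 (seen), S3--b-->S2 (new)
  visit S1: S1--a-->S0 (seen), S1--b-->S0 (seen)
  visit S2: S2--a-->S1 (seen), S2--b-->S2 (seen)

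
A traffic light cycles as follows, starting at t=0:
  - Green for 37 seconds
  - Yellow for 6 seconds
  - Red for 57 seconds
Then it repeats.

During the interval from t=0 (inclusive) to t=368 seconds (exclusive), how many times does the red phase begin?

Cycle = 37+6+57 = 100s
red phase starts at t = k*100 + 43 for k=0,1,2,...
Need k*100+43 < 368 → k < 3.250
k ∈ {0, ..., 3} → 4 starts

Answer: 4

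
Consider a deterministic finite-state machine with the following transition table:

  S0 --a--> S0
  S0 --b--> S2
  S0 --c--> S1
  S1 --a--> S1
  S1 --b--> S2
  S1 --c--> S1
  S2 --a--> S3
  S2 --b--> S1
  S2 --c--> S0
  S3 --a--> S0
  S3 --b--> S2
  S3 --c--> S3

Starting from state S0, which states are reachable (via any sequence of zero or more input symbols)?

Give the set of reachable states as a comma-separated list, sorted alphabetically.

Answer: S0, S1, S2, S3

Derivation:
BFS from S0:
  visit S0: S0--a-->S0 (seen), S0--b-->S2 (new), S0--c-->S1 (new)
  visit S2: S2--a-->S3 (new), S2--b-->S1 (seen), S2--c-->S0 (seen)
  visit S1: S1--a-->S1 (seen), S1--b-->S2 (seen), S1--c-->S1 (seen)
  visit S3: S3--a-->S0 (seen), S3--b-->S2 (seen), S3--c-->S3 (seen)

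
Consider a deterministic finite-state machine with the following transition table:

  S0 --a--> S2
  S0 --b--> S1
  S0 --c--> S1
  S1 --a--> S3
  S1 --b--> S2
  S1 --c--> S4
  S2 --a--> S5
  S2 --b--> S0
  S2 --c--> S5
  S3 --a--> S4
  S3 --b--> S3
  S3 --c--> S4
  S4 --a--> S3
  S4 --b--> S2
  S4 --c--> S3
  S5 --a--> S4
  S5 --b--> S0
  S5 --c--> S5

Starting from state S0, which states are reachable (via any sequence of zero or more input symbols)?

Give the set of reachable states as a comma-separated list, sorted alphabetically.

BFS from S0:
  visit S0: S0--a-->S2 (new), S0--b-->S1 (new), S0--c-->S1 (seen)
  visit S2: S2--a-->S5 (new), S2--b-->S0 (seen), S2--c-->S5 (seen)
  visit S1: S1--a-->S3 (new), S1--b-->S2 (seen), S1--c-->S4 (new)
  visit S5: S5--a-->S4 (seen), S5--b-->S0 (seen), S5--c-->S5 (seen)
  visit S3: S3--a-->S4 (seen), S3--b-->S3 (seen), S3--c-->S4 (seen)
  visit S4: S4--a-->S3 (seen), S4--b-->S2 (seen), S4--c-->S3 (seen)

Answer: S0, S1, S2, S3, S4, S5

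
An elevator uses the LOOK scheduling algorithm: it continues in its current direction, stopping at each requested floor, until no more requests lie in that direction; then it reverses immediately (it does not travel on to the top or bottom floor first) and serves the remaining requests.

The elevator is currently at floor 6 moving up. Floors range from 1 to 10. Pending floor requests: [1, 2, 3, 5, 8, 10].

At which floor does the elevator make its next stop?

Answer: 8

Derivation:
Current floor: 6, direction: up
Requests above: [8, 10]
Requests below: [1, 2, 3, 5]
Moving up and requests lie above → nearest above is min([8, 10]) = 8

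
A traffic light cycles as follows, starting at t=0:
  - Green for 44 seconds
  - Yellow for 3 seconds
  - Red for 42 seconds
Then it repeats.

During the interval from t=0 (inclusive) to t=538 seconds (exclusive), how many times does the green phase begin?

Answer: 7

Derivation:
Cycle = 44+3+42 = 89s
green phase starts at t = k*89 + 0 for k=0,1,2,...
Need k*89+0 < 538 → k < 6.045
k ∈ {0, ..., 6} → 7 starts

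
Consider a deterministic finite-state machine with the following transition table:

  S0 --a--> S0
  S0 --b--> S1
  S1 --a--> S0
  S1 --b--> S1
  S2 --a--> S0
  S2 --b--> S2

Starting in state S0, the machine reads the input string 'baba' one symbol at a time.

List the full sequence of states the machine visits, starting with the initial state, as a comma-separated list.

Answer: S0, S1, S0, S1, S0

Derivation:
Start: S0
  read 'b': S0 --b--> S1
  read 'a': S1 --a--> S0
  read 'b': S0 --b--> S1
  read 'a': S1 --a--> S0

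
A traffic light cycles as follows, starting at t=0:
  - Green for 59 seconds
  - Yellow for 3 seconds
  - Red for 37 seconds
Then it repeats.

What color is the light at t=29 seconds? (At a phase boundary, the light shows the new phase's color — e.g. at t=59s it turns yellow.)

Answer: green

Derivation:
Cycle length = 59 + 3 + 37 = 99s
t = 29, phase_t = 29 mod 99 = 29
29 < 59 (green end) → GREEN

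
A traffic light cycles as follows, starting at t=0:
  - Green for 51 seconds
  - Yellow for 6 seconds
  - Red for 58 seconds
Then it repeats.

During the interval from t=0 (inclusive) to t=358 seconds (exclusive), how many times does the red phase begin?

Cycle = 51+6+58 = 115s
red phase starts at t = k*115 + 57 for k=0,1,2,...
Need k*115+57 < 358 → k < 2.617
k ∈ {0, ..., 2} → 3 starts

Answer: 3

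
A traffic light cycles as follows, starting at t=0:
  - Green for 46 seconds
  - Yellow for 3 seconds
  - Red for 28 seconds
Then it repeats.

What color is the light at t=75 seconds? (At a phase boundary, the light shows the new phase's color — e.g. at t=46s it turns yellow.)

Answer: red

Derivation:
Cycle length = 46 + 3 + 28 = 77s
t = 75, phase_t = 75 mod 77 = 75
75 >= 49 → RED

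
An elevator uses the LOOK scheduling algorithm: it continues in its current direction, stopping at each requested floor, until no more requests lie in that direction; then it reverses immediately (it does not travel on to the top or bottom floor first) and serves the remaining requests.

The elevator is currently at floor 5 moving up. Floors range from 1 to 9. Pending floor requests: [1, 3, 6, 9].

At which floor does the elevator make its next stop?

Current floor: 5, direction: up
Requests above: [6, 9]
Requests below: [1, 3]
Moving up and requests lie above → nearest above is min([6, 9]) = 6

Answer: 6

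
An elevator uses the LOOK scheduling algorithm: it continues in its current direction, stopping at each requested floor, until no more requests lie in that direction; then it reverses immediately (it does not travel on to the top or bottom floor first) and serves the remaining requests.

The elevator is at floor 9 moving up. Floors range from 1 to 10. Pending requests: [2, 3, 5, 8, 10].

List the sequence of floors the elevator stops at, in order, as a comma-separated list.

Answer: 10, 8, 5, 3, 2

Derivation:
Current: 9, moving UP
Serve above first (ascending): [10]
Then reverse, serve below (descending): [8, 5, 3, 2]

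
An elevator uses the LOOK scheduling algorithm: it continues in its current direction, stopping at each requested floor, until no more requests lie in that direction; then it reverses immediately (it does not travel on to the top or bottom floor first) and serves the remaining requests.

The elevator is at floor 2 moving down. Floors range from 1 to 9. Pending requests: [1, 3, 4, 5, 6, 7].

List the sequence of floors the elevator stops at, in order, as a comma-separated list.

Current: 2, moving DOWN
Serve below first (descending): [1]
Then reverse, serve above (ascending): [3, 4, 5, 6, 7]

Answer: 1, 3, 4, 5, 6, 7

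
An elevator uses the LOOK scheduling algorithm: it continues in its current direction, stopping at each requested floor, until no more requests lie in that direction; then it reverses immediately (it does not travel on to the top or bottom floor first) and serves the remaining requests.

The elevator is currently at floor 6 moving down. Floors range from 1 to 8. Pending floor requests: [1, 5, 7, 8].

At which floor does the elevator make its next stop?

Current floor: 6, direction: down
Requests above: [7, 8]
Requests below: [1, 5]
Moving down and requests lie below → nearest below is max([1, 5]) = 5

Answer: 5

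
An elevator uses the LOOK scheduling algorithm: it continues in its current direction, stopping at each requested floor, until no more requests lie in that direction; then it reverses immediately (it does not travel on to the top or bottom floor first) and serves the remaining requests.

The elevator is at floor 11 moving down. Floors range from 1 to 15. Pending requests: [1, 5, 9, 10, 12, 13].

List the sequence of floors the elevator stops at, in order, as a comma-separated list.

Answer: 10, 9, 5, 1, 12, 13

Derivation:
Current: 11, moving DOWN
Serve below first (descending): [10, 9, 5, 1]
Then reverse, serve above (ascending): [12, 13]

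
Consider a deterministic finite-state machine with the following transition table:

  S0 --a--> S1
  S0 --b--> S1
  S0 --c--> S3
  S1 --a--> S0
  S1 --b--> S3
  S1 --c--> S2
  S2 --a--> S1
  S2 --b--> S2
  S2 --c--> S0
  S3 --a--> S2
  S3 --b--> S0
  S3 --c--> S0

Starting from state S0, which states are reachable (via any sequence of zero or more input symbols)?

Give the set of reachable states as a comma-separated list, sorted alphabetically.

BFS from S0:
  visit S0: S0--a-->S1 (new), S0--b-->S1 (seen), S0--c-->S3 (new)
  visit S1: S1--a-->S0 (seen), S1--b-->S3 (seen), S1--c-->S2 (new)
  visit S3: S3--a-->S2 (seen), S3--b-->S0 (seen), S3--c-->S0 (seen)
  visit S2: S2--a-->S1 (seen), S2--b-->S2 (seen), S2--c-->S0 (seen)

Answer: S0, S1, S2, S3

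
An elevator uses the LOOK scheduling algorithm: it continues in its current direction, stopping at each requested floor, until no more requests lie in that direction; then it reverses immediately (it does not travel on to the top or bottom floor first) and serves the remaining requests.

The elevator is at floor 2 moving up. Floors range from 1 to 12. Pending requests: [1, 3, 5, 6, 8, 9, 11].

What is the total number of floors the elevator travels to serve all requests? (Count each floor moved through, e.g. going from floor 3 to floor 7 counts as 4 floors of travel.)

Answer: 19

Derivation:
Start at floor 2 moving up, LOOK stop order: [3, 5, 6, 8, 9, 11, 1]
  2 → 3: |3-2| = 1, total = 1
  3 → 5: |5-3| = 2, total = 3
  5 → 6: |6-5| = 1, total = 4
  6 → 8: |8-6| = 2, total = 6
  8 → 9: |9-8| = 1, total = 7
  9 → 11: |11-9| = 2, total = 9
  11 → 1: |1-11| = 10, total = 19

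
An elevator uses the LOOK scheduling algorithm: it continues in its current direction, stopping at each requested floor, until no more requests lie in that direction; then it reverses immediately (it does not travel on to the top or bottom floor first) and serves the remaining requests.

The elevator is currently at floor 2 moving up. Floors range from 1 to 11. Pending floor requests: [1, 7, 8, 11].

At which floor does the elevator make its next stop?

Answer: 7

Derivation:
Current floor: 2, direction: up
Requests above: [7, 8, 11]
Requests below: [1]
Moving up and requests lie above → nearest above is min([7, 8, 11]) = 7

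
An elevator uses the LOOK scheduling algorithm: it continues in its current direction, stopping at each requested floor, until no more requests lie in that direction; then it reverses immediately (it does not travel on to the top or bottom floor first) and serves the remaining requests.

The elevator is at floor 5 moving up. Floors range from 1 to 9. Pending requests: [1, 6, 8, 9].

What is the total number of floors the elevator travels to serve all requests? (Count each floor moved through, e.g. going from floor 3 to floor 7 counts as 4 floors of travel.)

Start at floor 5 moving up, LOOK stop order: [6, 8, 9, 1]
  5 → 6: |6-5| = 1, total = 1
  6 → 8: |8-6| = 2, total = 3
  8 → 9: |9-8| = 1, total = 4
  9 → 1: |1-9| = 8, total = 12

Answer: 12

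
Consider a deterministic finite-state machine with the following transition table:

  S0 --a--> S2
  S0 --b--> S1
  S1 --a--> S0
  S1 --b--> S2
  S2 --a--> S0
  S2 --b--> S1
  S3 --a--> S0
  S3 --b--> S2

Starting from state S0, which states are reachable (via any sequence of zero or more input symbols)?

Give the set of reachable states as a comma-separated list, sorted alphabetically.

Answer: S0, S1, S2

Derivation:
BFS from S0:
  visit S0: S0--a-->S2 (new), S0--b-->S1 (new)
  visit S2: S2--a-->S0 (seen), S2--b-->S1 (seen)
  visit S1: S1--a-->S0 (seen), S1--b-->S2 (seen)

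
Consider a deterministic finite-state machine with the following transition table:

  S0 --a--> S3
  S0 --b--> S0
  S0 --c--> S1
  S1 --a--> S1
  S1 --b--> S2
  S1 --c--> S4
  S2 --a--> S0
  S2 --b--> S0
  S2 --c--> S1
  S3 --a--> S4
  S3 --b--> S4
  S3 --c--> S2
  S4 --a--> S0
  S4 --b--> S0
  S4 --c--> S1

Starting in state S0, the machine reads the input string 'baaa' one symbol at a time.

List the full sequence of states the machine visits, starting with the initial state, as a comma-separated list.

Answer: S0, S0, S3, S4, S0

Derivation:
Start: S0
  read 'b': S0 --b--> S0
  read 'a': S0 --a--> S3
  read 'a': S3 --a--> S4
  read 'a': S4 --a--> S0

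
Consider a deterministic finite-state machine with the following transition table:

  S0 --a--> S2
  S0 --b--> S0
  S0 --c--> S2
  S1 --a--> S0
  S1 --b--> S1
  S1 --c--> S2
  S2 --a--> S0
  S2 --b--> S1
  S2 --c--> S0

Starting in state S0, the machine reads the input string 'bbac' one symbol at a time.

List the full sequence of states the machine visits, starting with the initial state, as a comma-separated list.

Answer: S0, S0, S0, S2, S0

Derivation:
Start: S0
  read 'b': S0 --b--> S0
  read 'b': S0 --b--> S0
  read 'a': S0 --a--> S2
  read 'c': S2 --c--> S0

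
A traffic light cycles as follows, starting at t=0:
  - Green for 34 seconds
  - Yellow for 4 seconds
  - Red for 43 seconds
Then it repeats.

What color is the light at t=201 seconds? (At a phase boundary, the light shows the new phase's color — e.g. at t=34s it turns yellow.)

Answer: red

Derivation:
Cycle length = 34 + 4 + 43 = 81s
t = 201, phase_t = 201 mod 81 = 39
39 >= 38 → RED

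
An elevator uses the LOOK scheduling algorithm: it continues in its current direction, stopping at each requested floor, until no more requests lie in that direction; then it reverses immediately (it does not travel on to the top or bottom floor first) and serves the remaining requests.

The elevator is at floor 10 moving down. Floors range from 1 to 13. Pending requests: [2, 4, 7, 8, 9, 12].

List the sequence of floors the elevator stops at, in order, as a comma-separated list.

Current: 10, moving DOWN
Serve below first (descending): [9, 8, 7, 4, 2]
Then reverse, serve above (ascending): [12]

Answer: 9, 8, 7, 4, 2, 12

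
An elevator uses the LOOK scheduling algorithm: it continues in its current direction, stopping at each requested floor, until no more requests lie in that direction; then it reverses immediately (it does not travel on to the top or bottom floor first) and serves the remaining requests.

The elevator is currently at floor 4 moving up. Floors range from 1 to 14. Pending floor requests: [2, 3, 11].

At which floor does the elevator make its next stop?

Answer: 11

Derivation:
Current floor: 4, direction: up
Requests above: [11]
Requests below: [2, 3]
Moving up and requests lie above → nearest above is min([11]) = 11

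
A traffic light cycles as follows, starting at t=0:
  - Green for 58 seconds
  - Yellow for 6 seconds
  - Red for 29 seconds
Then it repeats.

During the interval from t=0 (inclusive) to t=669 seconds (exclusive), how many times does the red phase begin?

Answer: 7

Derivation:
Cycle = 58+6+29 = 93s
red phase starts at t = k*93 + 64 for k=0,1,2,...
Need k*93+64 < 669 → k < 6.505
k ∈ {0, ..., 6} → 7 starts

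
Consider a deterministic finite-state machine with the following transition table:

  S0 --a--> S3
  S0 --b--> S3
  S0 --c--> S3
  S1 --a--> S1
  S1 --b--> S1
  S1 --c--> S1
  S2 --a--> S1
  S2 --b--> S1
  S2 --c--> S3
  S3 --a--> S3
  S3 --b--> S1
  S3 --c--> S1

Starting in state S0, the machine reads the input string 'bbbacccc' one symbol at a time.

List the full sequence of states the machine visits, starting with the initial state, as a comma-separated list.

Answer: S0, S3, S1, S1, S1, S1, S1, S1, S1

Derivation:
Start: S0
  read 'b': S0 --b--> S3
  read 'b': S3 --b--> S1
  read 'b': S1 --b--> S1
  read 'a': S1 --a--> S1
  read 'c': S1 --c--> S1
  read 'c': S1 --c--> S1
  read 'c': S1 --c--> S1
  read 'c': S1 --c--> S1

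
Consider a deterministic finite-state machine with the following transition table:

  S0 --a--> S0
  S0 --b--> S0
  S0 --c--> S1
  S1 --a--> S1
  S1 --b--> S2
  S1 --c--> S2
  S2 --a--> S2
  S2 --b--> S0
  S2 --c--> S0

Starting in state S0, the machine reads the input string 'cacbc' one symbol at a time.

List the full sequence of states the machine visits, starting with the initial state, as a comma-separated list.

Answer: S0, S1, S1, S2, S0, S1

Derivation:
Start: S0
  read 'c': S0 --c--> S1
  read 'a': S1 --a--> S1
  read 'c': S1 --c--> S2
  read 'b': S2 --b--> S0
  read 'c': S0 --c--> S1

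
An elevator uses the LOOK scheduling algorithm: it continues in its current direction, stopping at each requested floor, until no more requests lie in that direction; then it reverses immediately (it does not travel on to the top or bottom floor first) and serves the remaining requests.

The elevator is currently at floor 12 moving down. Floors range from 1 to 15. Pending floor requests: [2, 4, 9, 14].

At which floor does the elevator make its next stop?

Current floor: 12, direction: down
Requests above: [14]
Requests below: [2, 4, 9]
Moving down and requests lie below → nearest below is max([2, 4, 9]) = 9

Answer: 9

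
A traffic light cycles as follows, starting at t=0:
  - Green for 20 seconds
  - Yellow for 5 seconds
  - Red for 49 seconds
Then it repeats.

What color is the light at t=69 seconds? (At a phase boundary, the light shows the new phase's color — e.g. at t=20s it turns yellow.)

Cycle length = 20 + 5 + 49 = 74s
t = 69, phase_t = 69 mod 74 = 69
69 >= 25 → RED

Answer: red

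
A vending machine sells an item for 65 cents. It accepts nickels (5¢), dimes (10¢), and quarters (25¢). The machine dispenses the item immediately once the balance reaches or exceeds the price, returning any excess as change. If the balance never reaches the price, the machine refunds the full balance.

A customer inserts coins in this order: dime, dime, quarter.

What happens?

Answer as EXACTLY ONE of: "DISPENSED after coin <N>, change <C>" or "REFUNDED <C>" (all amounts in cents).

Price: 65¢
Coin 1 (dime, 10¢): balance = 10¢
Coin 2 (dime, 10¢): balance = 20¢
Coin 3 (quarter, 25¢): balance = 45¢
All coins inserted, balance 45¢ < price 65¢ → REFUND 45¢

Answer: REFUNDED 45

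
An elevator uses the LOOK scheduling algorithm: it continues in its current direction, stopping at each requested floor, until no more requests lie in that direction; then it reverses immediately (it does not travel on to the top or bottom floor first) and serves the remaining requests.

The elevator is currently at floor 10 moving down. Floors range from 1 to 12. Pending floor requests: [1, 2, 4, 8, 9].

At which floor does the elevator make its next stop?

Answer: 9

Derivation:
Current floor: 10, direction: down
Requests above: []
Requests below: [1, 2, 4, 8, 9]
Moving down and requests lie below → nearest below is max([1, 2, 4, 8, 9]) = 9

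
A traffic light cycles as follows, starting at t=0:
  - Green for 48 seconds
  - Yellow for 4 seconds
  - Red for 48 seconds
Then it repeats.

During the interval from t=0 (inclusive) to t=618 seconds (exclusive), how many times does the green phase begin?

Cycle = 48+4+48 = 100s
green phase starts at t = k*100 + 0 for k=0,1,2,...
Need k*100+0 < 618 → k < 6.180
k ∈ {0, ..., 6} → 7 starts

Answer: 7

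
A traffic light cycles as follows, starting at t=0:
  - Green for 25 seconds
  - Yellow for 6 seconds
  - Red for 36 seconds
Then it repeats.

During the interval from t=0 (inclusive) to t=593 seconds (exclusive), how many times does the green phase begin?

Cycle = 25+6+36 = 67s
green phase starts at t = k*67 + 0 for k=0,1,2,...
Need k*67+0 < 593 → k < 8.851
k ∈ {0, ..., 8} → 9 starts

Answer: 9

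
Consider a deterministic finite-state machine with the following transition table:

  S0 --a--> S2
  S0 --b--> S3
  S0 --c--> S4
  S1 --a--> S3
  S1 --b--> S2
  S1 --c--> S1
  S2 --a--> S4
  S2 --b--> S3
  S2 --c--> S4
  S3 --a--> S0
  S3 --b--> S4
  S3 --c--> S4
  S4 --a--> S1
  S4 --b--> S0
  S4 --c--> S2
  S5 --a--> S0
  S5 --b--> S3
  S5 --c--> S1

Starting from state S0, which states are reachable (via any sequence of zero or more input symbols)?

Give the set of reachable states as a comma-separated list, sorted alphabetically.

Answer: S0, S1, S2, S3, S4

Derivation:
BFS from S0:
  visit S0: S0--a-->S2 (new), S0--b-->S3 (new), S0--c-->S4 (new)
  visit S2: S2--a-->S4 (seen), S2--b-->S3 (seen), S2--c-->S4 (seen)
  visit S3: S3--a-->S0 (seen), S3--b-->S4 (seen), S3--c-->S4 (seen)
  visit S4: S4--a-->S1 (new), S4--b-->S0 (seen), S4--c-->S2 (seen)
  visit S1: S1--a-->S3 (seen), S1--b-->S2 (seen), S1--c-->S1 (seen)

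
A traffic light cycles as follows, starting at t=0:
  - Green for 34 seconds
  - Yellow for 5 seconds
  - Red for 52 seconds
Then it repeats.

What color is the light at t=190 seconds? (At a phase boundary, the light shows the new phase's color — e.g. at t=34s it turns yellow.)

Answer: green

Derivation:
Cycle length = 34 + 5 + 52 = 91s
t = 190, phase_t = 190 mod 91 = 8
8 < 34 (green end) → GREEN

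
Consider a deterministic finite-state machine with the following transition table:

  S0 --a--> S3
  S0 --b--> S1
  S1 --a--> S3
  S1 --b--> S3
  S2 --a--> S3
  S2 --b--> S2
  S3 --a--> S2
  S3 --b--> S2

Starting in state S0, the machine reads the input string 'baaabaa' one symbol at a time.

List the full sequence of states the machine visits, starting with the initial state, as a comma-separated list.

Answer: S0, S1, S3, S2, S3, S2, S3, S2

Derivation:
Start: S0
  read 'b': S0 --b--> S1
  read 'a': S1 --a--> S3
  read 'a': S3 --a--> S2
  read 'a': S2 --a--> S3
  read 'b': S3 --b--> S2
  read 'a': S2 --a--> S3
  read 'a': S3 --a--> S2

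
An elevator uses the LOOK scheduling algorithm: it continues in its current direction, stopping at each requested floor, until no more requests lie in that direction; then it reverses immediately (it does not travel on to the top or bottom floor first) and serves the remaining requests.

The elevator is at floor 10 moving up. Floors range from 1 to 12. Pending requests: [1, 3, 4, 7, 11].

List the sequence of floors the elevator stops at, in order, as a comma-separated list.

Answer: 11, 7, 4, 3, 1

Derivation:
Current: 10, moving UP
Serve above first (ascending): [11]
Then reverse, serve below (descending): [7, 4, 3, 1]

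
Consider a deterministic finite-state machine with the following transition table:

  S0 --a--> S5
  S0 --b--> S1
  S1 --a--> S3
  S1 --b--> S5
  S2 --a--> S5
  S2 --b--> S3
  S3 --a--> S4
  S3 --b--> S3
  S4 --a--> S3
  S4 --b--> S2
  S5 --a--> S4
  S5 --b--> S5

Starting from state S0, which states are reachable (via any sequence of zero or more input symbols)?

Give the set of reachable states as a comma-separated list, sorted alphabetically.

Answer: S0, S1, S2, S3, S4, S5

Derivation:
BFS from S0:
  visit S0: S0--a-->S5 (new), S0--b-->S1 (new)
  visit S5: S5--a-->S4 (new), S5--b-->S5 (seen)
  visit S1: S1--a-->S3 (new), S1--b-->S5 (seen)
  visit S4: S4--a-->S3 (seen), S4--b-->S2 (new)
  visit S3: S3--a-->S4 (seen), S3--b-->S3 (seen)
  visit S2: S2--a-->S5 (seen), S2--b-->S3 (seen)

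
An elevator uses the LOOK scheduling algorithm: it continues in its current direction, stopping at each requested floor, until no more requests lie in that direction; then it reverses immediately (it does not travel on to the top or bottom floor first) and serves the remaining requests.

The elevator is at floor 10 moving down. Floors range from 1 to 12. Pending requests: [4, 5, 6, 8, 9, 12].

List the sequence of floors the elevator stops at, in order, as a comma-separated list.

Current: 10, moving DOWN
Serve below first (descending): [9, 8, 6, 5, 4]
Then reverse, serve above (ascending): [12]

Answer: 9, 8, 6, 5, 4, 12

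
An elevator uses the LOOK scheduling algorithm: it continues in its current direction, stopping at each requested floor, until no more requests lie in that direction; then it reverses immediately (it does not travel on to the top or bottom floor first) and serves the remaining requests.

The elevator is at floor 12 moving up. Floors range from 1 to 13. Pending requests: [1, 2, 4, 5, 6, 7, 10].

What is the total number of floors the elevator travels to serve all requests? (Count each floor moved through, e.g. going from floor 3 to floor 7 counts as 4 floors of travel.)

Start at floor 12 moving up, LOOK stop order: [10, 7, 6, 5, 4, 2, 1]
  12 → 10: |10-12| = 2, total = 2
  10 → 7: |7-10| = 3, total = 5
  7 → 6: |6-7| = 1, total = 6
  6 → 5: |5-6| = 1, total = 7
  5 → 4: |4-5| = 1, total = 8
  4 → 2: |2-4| = 2, total = 10
  2 → 1: |1-2| = 1, total = 11

Answer: 11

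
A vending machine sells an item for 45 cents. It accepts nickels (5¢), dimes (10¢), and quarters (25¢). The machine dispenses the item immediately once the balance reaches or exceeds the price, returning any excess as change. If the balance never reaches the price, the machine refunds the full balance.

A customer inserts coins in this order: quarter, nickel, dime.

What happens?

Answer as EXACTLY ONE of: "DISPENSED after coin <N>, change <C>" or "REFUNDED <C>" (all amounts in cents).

Price: 45¢
Coin 1 (quarter, 25¢): balance = 25¢
Coin 2 (nickel, 5¢): balance = 30¢
Coin 3 (dime, 10¢): balance = 40¢
All coins inserted, balance 40¢ < price 45¢ → REFUND 40¢

Answer: REFUNDED 40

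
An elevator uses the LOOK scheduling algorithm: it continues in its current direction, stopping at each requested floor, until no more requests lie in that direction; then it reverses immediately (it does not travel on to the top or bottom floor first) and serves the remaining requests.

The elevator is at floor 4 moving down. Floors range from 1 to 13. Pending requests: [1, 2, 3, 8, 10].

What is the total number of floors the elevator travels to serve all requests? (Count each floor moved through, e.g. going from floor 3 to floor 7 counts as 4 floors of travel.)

Answer: 12

Derivation:
Start at floor 4 moving down, LOOK stop order: [3, 2, 1, 8, 10]
  4 → 3: |3-4| = 1, total = 1
  3 → 2: |2-3| = 1, total = 2
  2 → 1: |1-2| = 1, total = 3
  1 → 8: |8-1| = 7, total = 10
  8 → 10: |10-8| = 2, total = 12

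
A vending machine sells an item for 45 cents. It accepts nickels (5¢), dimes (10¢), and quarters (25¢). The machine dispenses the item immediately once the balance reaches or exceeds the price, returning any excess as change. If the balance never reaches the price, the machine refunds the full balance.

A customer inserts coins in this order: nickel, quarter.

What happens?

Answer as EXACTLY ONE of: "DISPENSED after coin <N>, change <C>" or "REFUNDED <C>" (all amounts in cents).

Price: 45¢
Coin 1 (nickel, 5¢): balance = 5¢
Coin 2 (quarter, 25¢): balance = 30¢
All coins inserted, balance 30¢ < price 45¢ → REFUND 30¢

Answer: REFUNDED 30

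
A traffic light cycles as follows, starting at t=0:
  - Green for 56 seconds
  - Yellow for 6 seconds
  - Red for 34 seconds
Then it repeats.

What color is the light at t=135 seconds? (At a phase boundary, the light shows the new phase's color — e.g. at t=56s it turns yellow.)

Cycle length = 56 + 6 + 34 = 96s
t = 135, phase_t = 135 mod 96 = 39
39 < 56 (green end) → GREEN

Answer: green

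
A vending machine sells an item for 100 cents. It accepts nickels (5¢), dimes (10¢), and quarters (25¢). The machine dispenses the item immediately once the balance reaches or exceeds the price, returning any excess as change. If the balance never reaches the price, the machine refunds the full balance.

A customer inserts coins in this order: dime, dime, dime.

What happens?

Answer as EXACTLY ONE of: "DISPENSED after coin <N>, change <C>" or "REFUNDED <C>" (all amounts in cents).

Answer: REFUNDED 30

Derivation:
Price: 100¢
Coin 1 (dime, 10¢): balance = 10¢
Coin 2 (dime, 10¢): balance = 20¢
Coin 3 (dime, 10¢): balance = 30¢
All coins inserted, balance 30¢ < price 100¢ → REFUND 30¢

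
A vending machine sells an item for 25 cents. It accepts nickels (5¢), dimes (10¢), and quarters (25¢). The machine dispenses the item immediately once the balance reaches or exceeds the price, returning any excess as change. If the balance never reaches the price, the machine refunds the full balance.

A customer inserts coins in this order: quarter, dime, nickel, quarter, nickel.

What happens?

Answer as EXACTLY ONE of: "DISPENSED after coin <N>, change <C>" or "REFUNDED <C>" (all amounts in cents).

Price: 25¢
Coin 1 (quarter, 25¢): balance = 25¢
  → balance >= price → DISPENSE, change = 25 - 25 = 0¢

Answer: DISPENSED after coin 1, change 0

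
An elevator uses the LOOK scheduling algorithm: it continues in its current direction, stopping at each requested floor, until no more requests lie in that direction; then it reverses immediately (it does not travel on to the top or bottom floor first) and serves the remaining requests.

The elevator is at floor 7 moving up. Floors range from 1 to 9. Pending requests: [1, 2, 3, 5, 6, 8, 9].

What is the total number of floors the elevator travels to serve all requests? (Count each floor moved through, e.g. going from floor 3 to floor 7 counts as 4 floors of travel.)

Answer: 10

Derivation:
Start at floor 7 moving up, LOOK stop order: [8, 9, 6, 5, 3, 2, 1]
  7 → 8: |8-7| = 1, total = 1
  8 → 9: |9-8| = 1, total = 2
  9 → 6: |6-9| = 3, total = 5
  6 → 5: |5-6| = 1, total = 6
  5 → 3: |3-5| = 2, total = 8
  3 → 2: |2-3| = 1, total = 9
  2 → 1: |1-2| = 1, total = 10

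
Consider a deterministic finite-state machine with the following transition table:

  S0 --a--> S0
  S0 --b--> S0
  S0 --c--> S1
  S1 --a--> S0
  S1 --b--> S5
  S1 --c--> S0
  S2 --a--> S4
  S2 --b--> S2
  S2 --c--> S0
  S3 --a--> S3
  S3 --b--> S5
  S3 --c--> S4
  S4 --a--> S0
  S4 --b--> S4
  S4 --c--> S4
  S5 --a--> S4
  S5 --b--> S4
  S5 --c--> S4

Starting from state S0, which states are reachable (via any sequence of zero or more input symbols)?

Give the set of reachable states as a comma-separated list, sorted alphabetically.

BFS from S0:
  visit S0: S0--a-->S0 (seen), S0--b-->S0 (seen), S0--c-->S1 (new)
  visit S1: S1--a-->S0 (seen), S1--b-->S5 (new), S1--c-->S0 (seen)
  visit S5: S5--a-->S4 (new), S5--b-->S4 (seen), S5--c-->S4 (seen)
  visit S4: S4--a-->S0 (seen), S4--b-->S4 (seen), S4--c-->S4 (seen)

Answer: S0, S1, S4, S5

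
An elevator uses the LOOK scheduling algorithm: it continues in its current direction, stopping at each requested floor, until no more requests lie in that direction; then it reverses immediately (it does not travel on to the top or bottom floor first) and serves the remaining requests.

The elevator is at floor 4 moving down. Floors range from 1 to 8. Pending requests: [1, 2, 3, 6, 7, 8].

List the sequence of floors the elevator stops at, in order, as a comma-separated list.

Answer: 3, 2, 1, 6, 7, 8

Derivation:
Current: 4, moving DOWN
Serve below first (descending): [3, 2, 1]
Then reverse, serve above (ascending): [6, 7, 8]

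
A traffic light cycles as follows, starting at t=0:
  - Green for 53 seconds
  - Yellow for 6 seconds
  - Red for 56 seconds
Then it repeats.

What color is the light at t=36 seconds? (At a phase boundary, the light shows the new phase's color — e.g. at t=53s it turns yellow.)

Cycle length = 53 + 6 + 56 = 115s
t = 36, phase_t = 36 mod 115 = 36
36 < 53 (green end) → GREEN

Answer: green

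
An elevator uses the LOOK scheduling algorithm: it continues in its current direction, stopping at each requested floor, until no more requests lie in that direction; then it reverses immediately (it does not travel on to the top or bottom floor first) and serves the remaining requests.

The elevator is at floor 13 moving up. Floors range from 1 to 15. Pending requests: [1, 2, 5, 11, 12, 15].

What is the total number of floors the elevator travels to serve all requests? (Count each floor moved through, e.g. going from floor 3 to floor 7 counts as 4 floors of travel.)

Answer: 16

Derivation:
Start at floor 13 moving up, LOOK stop order: [15, 12, 11, 5, 2, 1]
  13 → 15: |15-13| = 2, total = 2
  15 → 12: |12-15| = 3, total = 5
  12 → 11: |11-12| = 1, total = 6
  11 → 5: |5-11| = 6, total = 12
  5 → 2: |2-5| = 3, total = 15
  2 → 1: |1-2| = 1, total = 16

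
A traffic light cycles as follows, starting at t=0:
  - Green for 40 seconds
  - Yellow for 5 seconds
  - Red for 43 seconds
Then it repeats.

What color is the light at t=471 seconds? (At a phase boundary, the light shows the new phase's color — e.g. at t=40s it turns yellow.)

Cycle length = 40 + 5 + 43 = 88s
t = 471, phase_t = 471 mod 88 = 31
31 < 40 (green end) → GREEN

Answer: green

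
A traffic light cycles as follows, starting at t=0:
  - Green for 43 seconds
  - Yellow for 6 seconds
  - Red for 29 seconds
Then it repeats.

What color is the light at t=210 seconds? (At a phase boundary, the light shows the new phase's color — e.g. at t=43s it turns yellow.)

Answer: red

Derivation:
Cycle length = 43 + 6 + 29 = 78s
t = 210, phase_t = 210 mod 78 = 54
54 >= 49 → RED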